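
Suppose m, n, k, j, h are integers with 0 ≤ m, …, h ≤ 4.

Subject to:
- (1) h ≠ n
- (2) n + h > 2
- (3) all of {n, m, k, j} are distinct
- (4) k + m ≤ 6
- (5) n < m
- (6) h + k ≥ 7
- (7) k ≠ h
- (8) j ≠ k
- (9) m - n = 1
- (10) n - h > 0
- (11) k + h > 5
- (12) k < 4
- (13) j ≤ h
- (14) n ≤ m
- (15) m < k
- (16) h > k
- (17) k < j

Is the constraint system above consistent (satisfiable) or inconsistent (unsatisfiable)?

Constraints 5, 10, 13, 15, and 17 give n < m, m < k, k < j, j ≤ h, h < n. Chaining: n < m < k < j ≤ h < n, which forces n < n — impossible.

Unsatisfiable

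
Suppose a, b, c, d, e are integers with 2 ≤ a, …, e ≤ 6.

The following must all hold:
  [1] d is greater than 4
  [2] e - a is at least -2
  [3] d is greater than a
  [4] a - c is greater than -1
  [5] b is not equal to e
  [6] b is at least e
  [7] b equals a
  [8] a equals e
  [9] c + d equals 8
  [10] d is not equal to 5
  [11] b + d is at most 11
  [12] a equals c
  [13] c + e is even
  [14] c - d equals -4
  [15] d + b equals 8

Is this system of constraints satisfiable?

From constraints 7 and 8, b = a = e, so b = e. But constraint 5 says b ≠ e. Contradiction.

Unsatisfiable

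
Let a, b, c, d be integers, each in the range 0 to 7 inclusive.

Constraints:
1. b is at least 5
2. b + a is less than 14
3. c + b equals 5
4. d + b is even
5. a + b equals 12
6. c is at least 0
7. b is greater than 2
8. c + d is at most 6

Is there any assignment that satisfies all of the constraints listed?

Try a = 7, b = 5, c = 0, d = 5.
Check constraint 2: b + a = 12; constraint 3: c + b = 5. The remaining constraints are straightforward to verify.

Satisfiable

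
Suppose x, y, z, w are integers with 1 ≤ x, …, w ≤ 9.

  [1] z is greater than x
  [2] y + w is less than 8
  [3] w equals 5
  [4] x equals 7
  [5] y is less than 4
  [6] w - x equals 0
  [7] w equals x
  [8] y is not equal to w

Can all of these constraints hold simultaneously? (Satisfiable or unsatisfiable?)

Unsatisfiable

Constraint 3 fixes w = 5 and constraint 4 fixes x = 7, but constraint 7 requires w = x. Since 5 ≠ 7, contradiction.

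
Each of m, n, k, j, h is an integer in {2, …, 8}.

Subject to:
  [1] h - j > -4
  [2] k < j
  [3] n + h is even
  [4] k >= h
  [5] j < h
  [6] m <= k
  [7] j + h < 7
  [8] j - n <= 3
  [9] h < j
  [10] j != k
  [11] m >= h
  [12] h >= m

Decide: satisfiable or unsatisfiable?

Unsatisfiable

Constraints 2, 5, 6, and 11 give k < j, j < h, h ≤ m, m ≤ k. Chaining: k < j < h ≤ m ≤ k, which forces k < k — impossible.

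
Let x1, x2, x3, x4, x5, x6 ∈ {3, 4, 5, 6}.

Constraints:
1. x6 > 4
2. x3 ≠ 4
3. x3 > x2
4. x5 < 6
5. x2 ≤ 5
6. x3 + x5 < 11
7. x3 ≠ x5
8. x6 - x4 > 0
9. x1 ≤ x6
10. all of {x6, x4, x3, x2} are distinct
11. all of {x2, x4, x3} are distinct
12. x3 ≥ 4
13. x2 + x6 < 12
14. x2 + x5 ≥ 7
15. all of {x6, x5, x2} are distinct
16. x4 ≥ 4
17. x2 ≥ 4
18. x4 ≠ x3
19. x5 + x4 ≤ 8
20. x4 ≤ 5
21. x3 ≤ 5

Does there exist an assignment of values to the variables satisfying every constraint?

Constraints 5, 12, 16, 17, 20, and 21 confine each of x2, x4, x3 to the 2 values {4, 5}.
Constraint 11 requires all 3 of them to be distinct, but only 2 values are available — impossible by the pigeonhole principle.

Unsatisfiable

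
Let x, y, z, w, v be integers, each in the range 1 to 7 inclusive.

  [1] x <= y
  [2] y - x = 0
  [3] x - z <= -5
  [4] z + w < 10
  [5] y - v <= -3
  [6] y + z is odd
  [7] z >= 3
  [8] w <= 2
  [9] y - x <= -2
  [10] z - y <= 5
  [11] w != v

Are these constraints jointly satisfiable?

Unsatisfiable

Constraints 3, 9, and 10 give y − z ≥ -5, z − x ≥ 5, x − y ≥ 2.
Adding all 3 inequalities: the left sides telescope to 0, and the right sides sum to (-5) + 5 + 2 = 2. So 0 ≥ 2, which is false.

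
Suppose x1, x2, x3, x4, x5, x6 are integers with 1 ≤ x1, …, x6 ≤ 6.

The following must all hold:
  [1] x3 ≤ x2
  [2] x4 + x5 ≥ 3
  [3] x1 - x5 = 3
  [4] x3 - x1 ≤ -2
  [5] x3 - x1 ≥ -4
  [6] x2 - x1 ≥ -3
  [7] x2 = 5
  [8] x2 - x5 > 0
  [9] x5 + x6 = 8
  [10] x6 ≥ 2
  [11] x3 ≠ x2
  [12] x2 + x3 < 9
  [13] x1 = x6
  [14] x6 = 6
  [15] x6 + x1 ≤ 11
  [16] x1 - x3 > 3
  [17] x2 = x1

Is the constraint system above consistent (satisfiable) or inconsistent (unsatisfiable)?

Unsatisfiable

Constraint 7 fixes x2 = 5 and constraint 14 fixes x6 = 6. Constraints 13 and 17 give x2 = x1 = x6, so x2 = x6. But 5 ≠ 6 — contradiction.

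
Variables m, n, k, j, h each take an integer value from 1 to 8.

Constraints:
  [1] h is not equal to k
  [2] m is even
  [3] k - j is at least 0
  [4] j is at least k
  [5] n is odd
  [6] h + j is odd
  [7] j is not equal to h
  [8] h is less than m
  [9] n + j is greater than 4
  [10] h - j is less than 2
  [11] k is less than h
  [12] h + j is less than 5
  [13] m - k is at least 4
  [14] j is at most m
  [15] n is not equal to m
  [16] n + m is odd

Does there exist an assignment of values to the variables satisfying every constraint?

Take m = 6, n = 5, k = 1, j = 1, h = 2. Then constraint 3: k - j = 0; constraint 9: n + j = 6, and every other listed constraint is also met.

Satisfiable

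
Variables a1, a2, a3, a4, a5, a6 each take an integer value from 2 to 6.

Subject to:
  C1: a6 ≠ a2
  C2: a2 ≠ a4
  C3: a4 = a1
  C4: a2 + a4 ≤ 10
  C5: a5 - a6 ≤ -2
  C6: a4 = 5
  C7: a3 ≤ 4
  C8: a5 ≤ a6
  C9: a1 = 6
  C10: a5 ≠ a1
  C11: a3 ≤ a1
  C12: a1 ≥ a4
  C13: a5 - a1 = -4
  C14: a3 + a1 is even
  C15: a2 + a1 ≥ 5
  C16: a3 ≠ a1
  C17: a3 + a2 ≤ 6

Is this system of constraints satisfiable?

Constraint 6 fixes a4 = 5 and constraint 9 fixes a1 = 6, but constraint 3 requires a4 = a1. Since 5 ≠ 6, contradiction.

Unsatisfiable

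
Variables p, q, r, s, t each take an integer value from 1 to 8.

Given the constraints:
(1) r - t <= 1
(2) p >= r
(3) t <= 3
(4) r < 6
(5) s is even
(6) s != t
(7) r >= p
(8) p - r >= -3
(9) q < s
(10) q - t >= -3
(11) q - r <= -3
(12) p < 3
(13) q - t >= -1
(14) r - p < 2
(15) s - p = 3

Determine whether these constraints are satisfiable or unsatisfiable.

Constraints 1, 11, and 13 give r − q ≥ 3, q − t ≥ -1, t − r ≥ -1.
Adding all 3 inequalities: the left sides telescope to 0, and the right sides sum to 3 + (-1) + (-1) = 1. So 0 ≥ 1, which is false.

Unsatisfiable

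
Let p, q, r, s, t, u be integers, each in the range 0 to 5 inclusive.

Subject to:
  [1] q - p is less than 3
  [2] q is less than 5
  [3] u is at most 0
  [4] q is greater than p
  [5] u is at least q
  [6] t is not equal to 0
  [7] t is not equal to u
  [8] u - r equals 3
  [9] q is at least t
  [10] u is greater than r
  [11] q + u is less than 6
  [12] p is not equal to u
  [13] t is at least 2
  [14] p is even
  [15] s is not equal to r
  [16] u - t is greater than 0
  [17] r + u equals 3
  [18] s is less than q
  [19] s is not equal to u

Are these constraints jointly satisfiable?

From constraints 9 and 13: q ≥ t and t ≥ 2, so q ≥ 2. From constraints 3 and 5: q ≤ u and u ≤ 0, so q ≤ 0. But 0 < 2, so no value of q works.

Unsatisfiable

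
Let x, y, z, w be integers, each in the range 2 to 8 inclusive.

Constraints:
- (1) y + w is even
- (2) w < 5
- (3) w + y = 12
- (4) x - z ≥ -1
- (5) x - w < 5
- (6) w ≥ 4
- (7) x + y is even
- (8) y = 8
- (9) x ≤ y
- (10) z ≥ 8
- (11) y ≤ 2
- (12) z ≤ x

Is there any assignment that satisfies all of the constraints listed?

Unsatisfiable

From constraints 10 and 12: x ≥ z and z ≥ 8, so x ≥ 8. From constraints 9 and 11: x ≤ y and y ≤ 2, so x ≤ 2. But 2 < 8, so no value of x works.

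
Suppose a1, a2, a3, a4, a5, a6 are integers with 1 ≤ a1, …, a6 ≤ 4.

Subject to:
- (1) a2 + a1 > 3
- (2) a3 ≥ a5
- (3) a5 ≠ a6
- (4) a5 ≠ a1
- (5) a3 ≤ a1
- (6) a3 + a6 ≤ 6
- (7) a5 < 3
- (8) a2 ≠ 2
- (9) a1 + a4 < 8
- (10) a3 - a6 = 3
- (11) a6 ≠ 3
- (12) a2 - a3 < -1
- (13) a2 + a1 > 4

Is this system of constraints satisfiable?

Satisfiable

One satisfying assignment is a1 = 4, a2 = 1, a3 = 4, a4 = 2, a5 = 2, a6 = 1.
For the less obvious constraints — constraint 1: a2 + a1 = 5; constraint 6: a3 + a6 = 5; constraint 9: a1 + a4 = 6 — and the others hold by inspection.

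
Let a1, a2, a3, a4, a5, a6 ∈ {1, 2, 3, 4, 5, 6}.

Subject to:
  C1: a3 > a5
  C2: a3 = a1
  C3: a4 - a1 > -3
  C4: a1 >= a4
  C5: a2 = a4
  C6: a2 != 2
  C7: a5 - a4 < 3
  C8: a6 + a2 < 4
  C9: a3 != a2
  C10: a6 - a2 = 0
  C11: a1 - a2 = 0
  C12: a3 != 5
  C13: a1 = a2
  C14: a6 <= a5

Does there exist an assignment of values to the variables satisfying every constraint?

From constraints 2 and 13, a3 = a1 = a2, so a3 = a2. But constraint 9 says a3 ≠ a2. Contradiction.

Unsatisfiable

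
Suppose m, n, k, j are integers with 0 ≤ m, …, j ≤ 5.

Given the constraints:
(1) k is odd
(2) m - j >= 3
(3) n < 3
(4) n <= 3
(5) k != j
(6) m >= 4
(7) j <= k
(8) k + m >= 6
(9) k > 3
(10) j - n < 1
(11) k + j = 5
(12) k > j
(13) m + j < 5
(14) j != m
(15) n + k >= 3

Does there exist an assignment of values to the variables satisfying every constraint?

Try m = 4, n = 0, k = 5, j = 0.
Check constraint 2: m - j = 4; constraint 8: k + m = 9. The remaining constraints are straightforward to verify.

Satisfiable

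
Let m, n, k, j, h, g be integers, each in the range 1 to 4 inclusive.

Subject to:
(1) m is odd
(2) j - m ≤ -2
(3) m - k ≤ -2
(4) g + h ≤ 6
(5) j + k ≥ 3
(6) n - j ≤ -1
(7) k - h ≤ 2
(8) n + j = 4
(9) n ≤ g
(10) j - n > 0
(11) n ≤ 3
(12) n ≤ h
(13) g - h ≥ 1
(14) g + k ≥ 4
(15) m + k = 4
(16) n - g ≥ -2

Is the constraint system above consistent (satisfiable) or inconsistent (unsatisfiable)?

Constraints 2, 3, 6, 7, 13, and 16 give m − j ≥ 2, j − n ≥ 1, n − g ≥ -2, g − h ≥ 1, h − k ≥ -2, k − m ≥ 2.
Adding all 6 inequalities: the left sides telescope to 0, and the right sides sum to 2 + 1 + (-2) + 1 + (-2) + 2 = 2. So 0 ≥ 2, which is false.

Unsatisfiable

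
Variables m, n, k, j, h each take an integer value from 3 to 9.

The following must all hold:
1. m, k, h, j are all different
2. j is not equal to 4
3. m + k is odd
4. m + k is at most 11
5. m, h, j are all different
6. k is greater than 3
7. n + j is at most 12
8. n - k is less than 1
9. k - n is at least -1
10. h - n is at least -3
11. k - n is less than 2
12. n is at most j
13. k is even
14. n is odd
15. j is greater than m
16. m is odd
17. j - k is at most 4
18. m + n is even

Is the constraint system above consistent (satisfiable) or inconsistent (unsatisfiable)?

The assignment m = 5, n = 3, k = 4, j = 6, h = 3 works:
  constraint 4 holds since m + k = 9.
  constraint 7 holds since n + j = 9.
  constraint 8 holds since n - k = -1.
The rest check out directly.

Satisfiable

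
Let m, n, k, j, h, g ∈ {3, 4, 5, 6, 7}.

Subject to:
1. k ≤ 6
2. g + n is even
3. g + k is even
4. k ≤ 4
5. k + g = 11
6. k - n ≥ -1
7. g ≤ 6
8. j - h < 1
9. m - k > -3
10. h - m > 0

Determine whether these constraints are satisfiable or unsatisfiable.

From constraint 4: k ≤ 4. From constraint 7: g ≤ 6. Hence k + g ≤ 10. But constraint 5 requires k + g = 11, and 11 > 10. Contradiction.

Unsatisfiable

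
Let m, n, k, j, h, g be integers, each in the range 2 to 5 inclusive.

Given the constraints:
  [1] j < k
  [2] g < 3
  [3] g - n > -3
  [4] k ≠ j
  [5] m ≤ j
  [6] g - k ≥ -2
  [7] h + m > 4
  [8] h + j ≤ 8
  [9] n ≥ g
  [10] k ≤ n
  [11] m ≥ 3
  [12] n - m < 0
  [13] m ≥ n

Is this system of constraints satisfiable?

Unsatisfiable

Constraints 1, 5, 10, and 12 give j < k, k ≤ n, n < m, m ≤ j. Chaining: j < k ≤ n < m ≤ j, which forces j < j — impossible.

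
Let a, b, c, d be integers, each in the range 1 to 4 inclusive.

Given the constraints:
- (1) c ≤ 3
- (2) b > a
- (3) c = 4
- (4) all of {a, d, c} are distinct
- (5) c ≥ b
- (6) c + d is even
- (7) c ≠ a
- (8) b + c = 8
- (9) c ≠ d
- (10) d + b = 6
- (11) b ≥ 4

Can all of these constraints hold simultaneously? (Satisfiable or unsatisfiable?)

From constraints 5 and 11: c ≥ b and b ≥ 4, so c ≥ 4. From constraint 1: c ≤ 3. But 3 < 4, so no value of c works.

Unsatisfiable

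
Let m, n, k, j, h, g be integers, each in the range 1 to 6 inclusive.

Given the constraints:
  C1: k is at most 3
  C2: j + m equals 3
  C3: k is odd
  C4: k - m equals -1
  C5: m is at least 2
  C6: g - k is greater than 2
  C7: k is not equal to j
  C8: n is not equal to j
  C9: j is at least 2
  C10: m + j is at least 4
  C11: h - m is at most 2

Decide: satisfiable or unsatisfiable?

From constraint 9: j ≥ 2. From constraint 5: m ≥ 2. Hence j + m ≥ 4. But constraint 2 requires j + m = 3, and 3 < 4. Contradiction.

Unsatisfiable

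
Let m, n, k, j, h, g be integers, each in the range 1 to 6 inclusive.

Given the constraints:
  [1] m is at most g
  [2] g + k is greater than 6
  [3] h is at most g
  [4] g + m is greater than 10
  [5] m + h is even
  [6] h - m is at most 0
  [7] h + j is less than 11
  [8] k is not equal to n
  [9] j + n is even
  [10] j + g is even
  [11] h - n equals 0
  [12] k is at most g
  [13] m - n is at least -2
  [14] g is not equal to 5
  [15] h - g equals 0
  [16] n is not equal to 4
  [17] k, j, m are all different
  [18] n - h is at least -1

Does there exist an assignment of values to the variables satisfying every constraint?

Try m = 6, n = 6, k = 2, j = 4, h = 6, g = 6.
Check constraint 2: g + k = 8; constraint 4: g + m = 12. The remaining constraints are straightforward to verify.

Satisfiable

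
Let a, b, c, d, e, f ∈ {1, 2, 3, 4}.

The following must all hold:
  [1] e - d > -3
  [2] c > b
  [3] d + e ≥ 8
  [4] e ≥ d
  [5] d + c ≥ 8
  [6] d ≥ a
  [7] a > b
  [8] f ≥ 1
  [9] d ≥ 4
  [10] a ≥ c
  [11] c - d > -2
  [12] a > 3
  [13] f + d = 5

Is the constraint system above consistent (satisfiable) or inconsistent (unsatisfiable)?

The assignment a = 4, b = 1, c = 4, d = 4, e = 4, f = 1 works:
  constraint 1 holds since e - d = 0.
  constraint 3 holds since d + e = 8.
  constraint 5 holds since d + c = 8.
The rest check out directly.

Satisfiable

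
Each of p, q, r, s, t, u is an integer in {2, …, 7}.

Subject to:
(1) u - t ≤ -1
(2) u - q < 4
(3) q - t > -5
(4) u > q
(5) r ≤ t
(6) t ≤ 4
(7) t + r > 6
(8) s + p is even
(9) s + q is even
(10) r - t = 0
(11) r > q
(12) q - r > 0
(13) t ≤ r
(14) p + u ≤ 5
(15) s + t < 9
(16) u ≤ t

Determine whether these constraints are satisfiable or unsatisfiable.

Constraints 4, 12, 13, and 16 give t ≤ r, r < q, q < u, u ≤ t. Chaining: t ≤ r < q < u ≤ t, which forces t < t — impossible.

Unsatisfiable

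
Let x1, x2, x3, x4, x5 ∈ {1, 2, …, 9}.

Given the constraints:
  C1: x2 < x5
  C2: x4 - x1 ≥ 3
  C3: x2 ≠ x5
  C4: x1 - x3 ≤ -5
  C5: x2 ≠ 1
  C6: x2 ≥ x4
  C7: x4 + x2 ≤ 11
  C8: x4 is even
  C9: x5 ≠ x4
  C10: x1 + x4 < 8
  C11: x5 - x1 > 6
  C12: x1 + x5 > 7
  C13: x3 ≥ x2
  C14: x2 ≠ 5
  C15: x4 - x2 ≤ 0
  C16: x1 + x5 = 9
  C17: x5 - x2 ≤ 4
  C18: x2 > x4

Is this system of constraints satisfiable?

Try x1 = 1, x2 = 6, x3 = 8, x4 = 4, x5 = 8.
Check constraint 2: x4 - x1 = 3; constraint 4: x1 - x3 = -7; constraint 7: x4 + x2 = 10. The remaining constraints are straightforward to verify.

Satisfiable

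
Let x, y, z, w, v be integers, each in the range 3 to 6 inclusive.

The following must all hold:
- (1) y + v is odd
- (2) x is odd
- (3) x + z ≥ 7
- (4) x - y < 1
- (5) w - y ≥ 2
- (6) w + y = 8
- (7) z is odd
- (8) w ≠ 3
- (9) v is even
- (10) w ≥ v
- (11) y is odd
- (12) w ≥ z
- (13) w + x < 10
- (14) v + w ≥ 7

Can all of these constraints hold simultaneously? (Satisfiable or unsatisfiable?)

Satisfiable

Setting (x, y, z, w, v) = (3, 3, 5, 5, 4) satisfies everything: constraint 3: x + z = 8; constraint 4: x - y = 0, and the others follow.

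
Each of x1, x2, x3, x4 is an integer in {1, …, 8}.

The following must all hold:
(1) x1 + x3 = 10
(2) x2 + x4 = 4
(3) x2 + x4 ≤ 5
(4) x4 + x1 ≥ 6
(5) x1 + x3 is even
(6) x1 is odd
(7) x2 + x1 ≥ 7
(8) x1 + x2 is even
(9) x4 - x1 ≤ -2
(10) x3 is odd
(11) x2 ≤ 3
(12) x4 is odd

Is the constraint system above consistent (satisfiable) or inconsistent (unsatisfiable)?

One satisfying assignment is x1 = 5, x2 = 3, x3 = 5, x4 = 1.
For the less obvious constraints — constraint 1: x1 + x3 = 10; constraint 2: x2 + x4 = 4; constraint 3: x2 + x4 = 4 — and the others hold by inspection.

Satisfiable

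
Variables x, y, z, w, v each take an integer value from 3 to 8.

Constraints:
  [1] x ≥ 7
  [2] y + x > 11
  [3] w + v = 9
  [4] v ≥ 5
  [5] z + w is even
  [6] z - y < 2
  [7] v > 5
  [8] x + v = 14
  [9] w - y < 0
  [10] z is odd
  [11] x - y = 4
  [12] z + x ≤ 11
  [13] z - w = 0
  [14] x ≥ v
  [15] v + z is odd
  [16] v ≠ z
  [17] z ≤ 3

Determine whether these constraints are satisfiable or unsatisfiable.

Satisfiable

The assignment x = 8, y = 4, z = 3, w = 3, v = 6 works:
  constraint 2 holds since y + x = 12.
  constraint 3 holds since w + v = 9.
The rest check out directly.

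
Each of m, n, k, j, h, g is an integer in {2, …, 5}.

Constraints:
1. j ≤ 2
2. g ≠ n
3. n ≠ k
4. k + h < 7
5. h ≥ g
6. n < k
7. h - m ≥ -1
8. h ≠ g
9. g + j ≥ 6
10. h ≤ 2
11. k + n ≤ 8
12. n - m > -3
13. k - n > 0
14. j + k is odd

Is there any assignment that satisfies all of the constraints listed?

From constraints 5 and 10: g ≤ h ≤ 2. From constraint 1: j ≤ 2. Hence g + j ≤ 4. But constraint 9 requires g + j ≥ 6, and 6 > 4. Contradiction.

Unsatisfiable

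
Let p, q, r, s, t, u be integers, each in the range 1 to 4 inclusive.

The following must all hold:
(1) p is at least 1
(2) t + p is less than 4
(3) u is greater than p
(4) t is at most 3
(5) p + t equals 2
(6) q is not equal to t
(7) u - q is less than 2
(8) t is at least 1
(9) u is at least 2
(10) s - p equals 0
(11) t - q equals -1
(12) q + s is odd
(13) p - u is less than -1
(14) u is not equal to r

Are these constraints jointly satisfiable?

Satisfiable

Take p = 1, q = 2, r = 2, s = 1, t = 1, u = 3. Then constraint 2: t + p = 2; constraint 5: p + t = 2; constraint 7: u - q = 1, and every other listed constraint is also met.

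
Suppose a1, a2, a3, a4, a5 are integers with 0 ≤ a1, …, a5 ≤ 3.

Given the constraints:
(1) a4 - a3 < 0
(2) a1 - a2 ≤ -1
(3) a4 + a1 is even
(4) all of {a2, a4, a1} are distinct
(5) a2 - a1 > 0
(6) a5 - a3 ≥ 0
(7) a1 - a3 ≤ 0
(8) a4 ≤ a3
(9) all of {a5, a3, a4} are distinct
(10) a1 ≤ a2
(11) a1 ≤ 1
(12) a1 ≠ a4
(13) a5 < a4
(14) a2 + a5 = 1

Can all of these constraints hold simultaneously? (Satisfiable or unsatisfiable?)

Unsatisfiable

Constraints 1, 6, and 13 give a4 < a3, a3 ≤ a5, a5 < a4. Chaining: a4 < a3 ≤ a5 < a4, which forces a4 < a4 — impossible.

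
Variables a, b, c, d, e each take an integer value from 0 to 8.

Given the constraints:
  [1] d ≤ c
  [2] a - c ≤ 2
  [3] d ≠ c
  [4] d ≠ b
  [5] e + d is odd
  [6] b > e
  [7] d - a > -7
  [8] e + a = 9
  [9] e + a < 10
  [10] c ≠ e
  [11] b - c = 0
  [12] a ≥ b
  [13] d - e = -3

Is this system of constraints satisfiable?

One satisfying assignment is a = 5, b = 5, c = 5, d = 1, e = 4.
For the less obvious constraints — constraint 2: a - c = 0; constraint 7: d - a = -4; constraint 8: e + a = 9 — and the others hold by inspection.

Satisfiable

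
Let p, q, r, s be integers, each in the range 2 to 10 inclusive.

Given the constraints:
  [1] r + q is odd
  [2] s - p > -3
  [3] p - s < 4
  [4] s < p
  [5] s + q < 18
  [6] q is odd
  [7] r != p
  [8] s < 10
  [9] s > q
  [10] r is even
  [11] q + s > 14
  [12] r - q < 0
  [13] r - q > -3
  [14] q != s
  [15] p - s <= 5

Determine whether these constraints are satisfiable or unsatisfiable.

Satisfiable

The assignment p = 10, q = 7, r = 6, s = 8 works:
  constraint 2 holds since s - p = -2.
  constraint 3 holds since p - s = 2.
The rest check out directly.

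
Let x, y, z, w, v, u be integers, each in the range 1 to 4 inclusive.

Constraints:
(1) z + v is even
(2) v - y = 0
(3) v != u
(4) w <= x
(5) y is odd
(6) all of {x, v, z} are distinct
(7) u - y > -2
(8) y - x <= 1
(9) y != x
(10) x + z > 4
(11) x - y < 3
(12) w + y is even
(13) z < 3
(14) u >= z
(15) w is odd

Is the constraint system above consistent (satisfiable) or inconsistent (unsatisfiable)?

Satisfiable

Take x = 4, y = 3, z = 1, w = 1, v = 3, u = 4. Then constraint 2: v - y = 0; constraint 7: u - y = 1, and every other listed constraint is also met.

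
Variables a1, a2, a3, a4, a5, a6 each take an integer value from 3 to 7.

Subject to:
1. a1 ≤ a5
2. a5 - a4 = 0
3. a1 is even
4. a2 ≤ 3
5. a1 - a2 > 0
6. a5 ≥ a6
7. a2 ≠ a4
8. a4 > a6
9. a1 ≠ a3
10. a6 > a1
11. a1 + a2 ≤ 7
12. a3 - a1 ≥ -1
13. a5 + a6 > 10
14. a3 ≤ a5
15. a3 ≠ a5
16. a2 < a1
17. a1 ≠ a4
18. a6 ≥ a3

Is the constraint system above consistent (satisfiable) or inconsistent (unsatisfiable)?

Satisfiable

One satisfying assignment is a1 = 4, a2 = 3, a3 = 3, a4 = 7, a5 = 7, a6 = 5.
For the less obvious constraints — constraint 2: a5 - a4 = 0; constraint 5: a1 - a2 = 1; constraint 11: a1 + a2 = 7 — and the others hold by inspection.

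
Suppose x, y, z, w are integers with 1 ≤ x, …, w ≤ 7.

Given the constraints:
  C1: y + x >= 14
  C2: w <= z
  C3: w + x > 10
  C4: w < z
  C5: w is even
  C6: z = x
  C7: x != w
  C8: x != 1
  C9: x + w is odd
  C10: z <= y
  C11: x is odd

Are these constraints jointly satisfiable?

Take x = 7, y = 7, z = 7, w = 4. Then constraint 1: y + x = 14; constraint 3: w + x = 11; constraint 5: w = 4 is even, and every other listed constraint is also met.

Satisfiable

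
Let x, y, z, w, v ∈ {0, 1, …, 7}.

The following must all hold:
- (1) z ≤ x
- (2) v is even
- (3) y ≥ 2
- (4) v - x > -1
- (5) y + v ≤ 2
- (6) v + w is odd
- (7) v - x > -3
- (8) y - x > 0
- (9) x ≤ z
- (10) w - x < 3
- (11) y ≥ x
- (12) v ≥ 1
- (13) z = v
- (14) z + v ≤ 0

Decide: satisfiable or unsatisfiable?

From constraint 3: y ≥ 2. From constraint 12: v ≥ 1. Hence y + v ≥ 3. But constraint 5 requires y + v ≤ 2, and 2 < 3. Contradiction.

Unsatisfiable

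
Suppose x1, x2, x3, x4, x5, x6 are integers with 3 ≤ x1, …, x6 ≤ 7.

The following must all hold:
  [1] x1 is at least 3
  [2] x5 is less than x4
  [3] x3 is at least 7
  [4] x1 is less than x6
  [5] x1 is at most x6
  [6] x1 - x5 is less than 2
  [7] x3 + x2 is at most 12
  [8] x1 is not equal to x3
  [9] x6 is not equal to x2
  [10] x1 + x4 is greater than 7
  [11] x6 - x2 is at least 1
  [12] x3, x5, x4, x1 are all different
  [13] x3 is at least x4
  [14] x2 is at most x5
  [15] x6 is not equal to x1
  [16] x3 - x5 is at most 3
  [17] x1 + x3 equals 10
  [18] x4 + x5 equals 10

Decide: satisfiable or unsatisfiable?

Satisfiable

One satisfying assignment is x1 = 3, x2 = 4, x3 = 7, x4 = 6, x5 = 4, x6 = 5.
For the less obvious constraints — constraint 6: x1 - x5 = -1; constraint 7: x3 + x2 = 11 — and the others hold by inspection.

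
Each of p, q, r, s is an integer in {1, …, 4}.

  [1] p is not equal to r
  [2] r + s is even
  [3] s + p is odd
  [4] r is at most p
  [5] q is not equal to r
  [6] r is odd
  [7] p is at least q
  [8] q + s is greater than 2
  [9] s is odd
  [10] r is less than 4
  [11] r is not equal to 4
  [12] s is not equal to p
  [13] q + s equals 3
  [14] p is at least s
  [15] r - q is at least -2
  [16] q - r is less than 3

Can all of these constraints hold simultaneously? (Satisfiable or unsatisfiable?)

Setting (p, q, r, s) = (2, 2, 1, 1) satisfies everything: constraint 8: q + s = 3; constraint 13: q + s = 3, and the others follow.

Satisfiable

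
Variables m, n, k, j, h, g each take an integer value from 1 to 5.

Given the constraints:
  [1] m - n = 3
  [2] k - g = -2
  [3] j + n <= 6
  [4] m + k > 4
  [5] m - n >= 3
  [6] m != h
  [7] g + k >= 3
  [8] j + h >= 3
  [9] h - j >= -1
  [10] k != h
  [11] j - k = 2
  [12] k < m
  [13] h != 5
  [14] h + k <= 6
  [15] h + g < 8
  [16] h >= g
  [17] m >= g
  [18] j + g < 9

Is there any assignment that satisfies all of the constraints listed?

Satisfiable

Setting (m, n, k, j, h, g) = (5, 2, 1, 3, 3, 3) satisfies everything: constraint 1: m - n = 3; constraint 2: k - g = -2; constraint 3: j + n = 5, and the others follow.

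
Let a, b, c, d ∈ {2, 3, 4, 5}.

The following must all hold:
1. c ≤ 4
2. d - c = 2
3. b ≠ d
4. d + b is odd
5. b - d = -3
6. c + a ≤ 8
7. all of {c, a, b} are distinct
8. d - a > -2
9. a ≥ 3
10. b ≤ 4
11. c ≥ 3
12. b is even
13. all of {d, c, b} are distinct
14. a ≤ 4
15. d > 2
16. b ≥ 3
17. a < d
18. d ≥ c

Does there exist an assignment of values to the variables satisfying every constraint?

Unsatisfiable

Constraints 1, 9, 10, 11, 14, and 16 confine each of c, a, b to the 2 values {3, 4}.
Constraint 7 requires all 3 of them to be distinct, but only 2 values are available — impossible by the pigeonhole principle.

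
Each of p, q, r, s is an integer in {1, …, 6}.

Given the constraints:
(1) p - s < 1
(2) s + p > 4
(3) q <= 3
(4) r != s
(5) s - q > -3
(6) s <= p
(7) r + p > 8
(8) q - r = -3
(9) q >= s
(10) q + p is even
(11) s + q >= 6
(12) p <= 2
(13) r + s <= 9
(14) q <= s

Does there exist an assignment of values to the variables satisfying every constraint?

From constraints 6 and 12: s ≤ p ≤ 2. From constraint 3: q ≤ 3. Hence s + q ≤ 5. But constraint 11 requires s + q ≥ 6, and 6 > 5. Contradiction.

Unsatisfiable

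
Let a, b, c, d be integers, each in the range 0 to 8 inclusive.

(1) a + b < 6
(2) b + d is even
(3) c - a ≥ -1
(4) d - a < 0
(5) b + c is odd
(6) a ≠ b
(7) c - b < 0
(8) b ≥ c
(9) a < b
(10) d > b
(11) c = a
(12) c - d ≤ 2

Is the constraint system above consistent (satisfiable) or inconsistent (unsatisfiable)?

Constraints 4, 9, and 10 give a < b, b < d, d < a. Chaining: a < b < d < a, which forces a < a — impossible.

Unsatisfiable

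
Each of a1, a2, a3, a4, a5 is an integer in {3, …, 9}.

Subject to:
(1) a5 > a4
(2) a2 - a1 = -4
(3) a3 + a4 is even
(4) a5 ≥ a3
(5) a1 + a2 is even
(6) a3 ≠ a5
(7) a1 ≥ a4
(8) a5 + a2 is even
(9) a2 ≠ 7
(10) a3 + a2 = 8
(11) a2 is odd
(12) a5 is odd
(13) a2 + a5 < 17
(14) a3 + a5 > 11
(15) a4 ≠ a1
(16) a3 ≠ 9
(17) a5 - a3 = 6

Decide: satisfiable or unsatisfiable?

Satisfiable

Take a1 = 9, a2 = 5, a3 = 3, a4 = 3, a5 = 9. Then constraint 2: a2 - a1 = -4; constraint 10: a3 + a2 = 8; constraint 13: a2 + a5 = 14, and every other listed constraint is also met.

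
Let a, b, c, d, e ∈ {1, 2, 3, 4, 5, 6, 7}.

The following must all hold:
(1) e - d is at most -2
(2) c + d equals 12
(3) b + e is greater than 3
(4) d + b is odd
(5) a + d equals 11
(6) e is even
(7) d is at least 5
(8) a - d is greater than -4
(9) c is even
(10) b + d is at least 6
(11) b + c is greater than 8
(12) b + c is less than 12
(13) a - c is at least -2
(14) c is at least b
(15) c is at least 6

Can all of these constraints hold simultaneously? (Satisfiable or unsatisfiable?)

Take a = 5, b = 3, c = 6, d = 6, e = 2. Then constraint 1: e - d = -4; constraint 2: c + d = 12; constraint 3: b + e = 5, and every other listed constraint is also met.

Satisfiable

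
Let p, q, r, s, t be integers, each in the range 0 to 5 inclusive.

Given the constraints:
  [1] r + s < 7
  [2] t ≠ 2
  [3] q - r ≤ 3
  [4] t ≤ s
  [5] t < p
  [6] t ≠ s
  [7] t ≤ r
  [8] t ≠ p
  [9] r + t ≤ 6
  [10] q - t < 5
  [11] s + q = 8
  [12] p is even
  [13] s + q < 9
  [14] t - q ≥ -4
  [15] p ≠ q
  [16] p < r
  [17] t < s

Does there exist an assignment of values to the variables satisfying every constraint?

Take p = 2, q = 5, r = 3, s = 3, t = 1. Then constraint 1: r + s = 6; constraint 3: q - r = 2, and every other listed constraint is also met.

Satisfiable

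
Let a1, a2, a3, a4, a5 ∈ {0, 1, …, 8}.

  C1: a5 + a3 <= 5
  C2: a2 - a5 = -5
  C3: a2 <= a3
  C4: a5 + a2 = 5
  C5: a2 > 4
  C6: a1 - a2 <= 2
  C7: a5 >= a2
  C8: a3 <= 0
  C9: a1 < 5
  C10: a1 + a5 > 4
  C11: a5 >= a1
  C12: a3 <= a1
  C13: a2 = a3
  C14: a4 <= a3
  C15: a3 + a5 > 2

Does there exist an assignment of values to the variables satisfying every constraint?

Unsatisfiable

From constraint 5: a2 ≥ 5. From constraints 3 and 8: a2 ≤ a3 and a3 ≤ 0, so a2 ≤ 0. But 0 < 5, so no value of a2 works.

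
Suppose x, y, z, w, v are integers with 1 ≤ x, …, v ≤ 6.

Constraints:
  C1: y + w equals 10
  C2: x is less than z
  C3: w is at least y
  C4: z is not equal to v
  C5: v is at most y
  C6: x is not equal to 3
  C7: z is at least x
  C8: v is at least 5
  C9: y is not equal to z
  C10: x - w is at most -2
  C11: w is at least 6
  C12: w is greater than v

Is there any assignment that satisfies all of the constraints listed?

Unsatisfiable

From constraints 5 and 8: y ≥ v ≥ 5. From constraint 11: w ≥ 6. Hence y + w ≥ 11. But constraint 1 requires y + w = 10, and 10 < 11. Contradiction.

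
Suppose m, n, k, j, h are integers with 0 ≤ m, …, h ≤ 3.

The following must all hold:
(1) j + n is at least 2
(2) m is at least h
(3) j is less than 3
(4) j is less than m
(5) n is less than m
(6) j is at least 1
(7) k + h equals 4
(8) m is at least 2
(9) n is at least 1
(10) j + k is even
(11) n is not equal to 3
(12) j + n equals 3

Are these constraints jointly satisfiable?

Satisfiable

The assignment m = 3, n = 2, k = 3, j = 1, h = 1 works:
  constraint 1 holds since j + n = 3.
  constraint 7 holds since k + h = 4.
The rest check out directly.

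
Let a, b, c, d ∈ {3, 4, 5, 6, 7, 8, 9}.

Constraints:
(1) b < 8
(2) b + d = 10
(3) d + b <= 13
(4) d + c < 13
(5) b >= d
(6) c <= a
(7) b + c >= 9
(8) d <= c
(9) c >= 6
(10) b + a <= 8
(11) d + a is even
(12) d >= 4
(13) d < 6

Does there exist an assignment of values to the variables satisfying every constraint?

From constraints 5 and 12: b ≥ d ≥ 4. From constraints 6 and 9: a ≥ c ≥ 6. Hence b + a ≥ 10. But constraint 10 requires b + a ≤ 8, and 8 < 10. Contradiction.

Unsatisfiable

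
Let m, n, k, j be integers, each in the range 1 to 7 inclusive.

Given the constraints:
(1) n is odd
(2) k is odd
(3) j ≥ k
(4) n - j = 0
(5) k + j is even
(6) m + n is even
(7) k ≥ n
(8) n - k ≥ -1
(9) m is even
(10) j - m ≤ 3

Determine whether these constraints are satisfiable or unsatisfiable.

Constraint 9 makes m even and constraint 1 makes n odd, so m + n must be odd. Constraint 6 says m + n is even — contradiction.

Unsatisfiable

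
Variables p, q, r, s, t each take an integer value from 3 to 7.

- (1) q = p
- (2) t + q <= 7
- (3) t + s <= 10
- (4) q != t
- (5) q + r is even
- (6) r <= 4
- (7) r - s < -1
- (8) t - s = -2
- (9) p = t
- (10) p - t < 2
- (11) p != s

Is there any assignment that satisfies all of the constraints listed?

Unsatisfiable

From constraints 1 and 9, q = p = t, so q = t. But constraint 4 says q ≠ t. Contradiction.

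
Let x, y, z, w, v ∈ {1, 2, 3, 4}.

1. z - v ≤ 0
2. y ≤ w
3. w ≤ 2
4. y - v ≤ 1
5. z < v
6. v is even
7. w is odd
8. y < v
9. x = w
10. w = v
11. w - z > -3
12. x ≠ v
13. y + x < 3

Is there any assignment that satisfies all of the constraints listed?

Unsatisfiable

From constraints 9 and 10, x = w = v, so x = v. But constraint 12 says x ≠ v. Contradiction.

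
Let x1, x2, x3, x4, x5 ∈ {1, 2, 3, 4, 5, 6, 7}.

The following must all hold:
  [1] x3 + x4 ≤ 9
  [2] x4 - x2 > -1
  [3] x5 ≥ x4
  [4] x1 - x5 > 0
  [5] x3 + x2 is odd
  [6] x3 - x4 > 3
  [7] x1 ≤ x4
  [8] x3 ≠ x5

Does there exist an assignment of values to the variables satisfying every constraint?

Unsatisfiable

Constraints 3, 4, and 7 give x1 ≤ x4, x4 ≤ x5, x5 < x1. Chaining: x1 ≤ x4 ≤ x5 < x1, which forces x1 < x1 — impossible.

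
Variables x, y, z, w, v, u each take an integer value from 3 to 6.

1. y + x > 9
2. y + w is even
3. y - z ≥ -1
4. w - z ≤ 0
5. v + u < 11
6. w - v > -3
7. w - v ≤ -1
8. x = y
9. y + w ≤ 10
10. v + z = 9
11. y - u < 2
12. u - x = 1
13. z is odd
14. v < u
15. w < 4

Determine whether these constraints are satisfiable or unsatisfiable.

Satisfiable

Try x = 5, y = 5, z = 5, w = 3, v = 4, u = 6.
Check constraint 1: y + x = 10; constraint 3: y - z = 0. The remaining constraints are straightforward to verify.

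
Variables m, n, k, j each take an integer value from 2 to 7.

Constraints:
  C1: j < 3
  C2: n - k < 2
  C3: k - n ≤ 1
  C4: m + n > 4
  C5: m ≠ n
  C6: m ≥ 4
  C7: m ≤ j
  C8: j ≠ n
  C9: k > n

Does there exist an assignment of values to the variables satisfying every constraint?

From constraints 6 and 7: j ≥ m and m ≥ 4, so j ≥ 4. From constraint 1: j ≤ 2. But 2 < 4, so no value of j works.

Unsatisfiable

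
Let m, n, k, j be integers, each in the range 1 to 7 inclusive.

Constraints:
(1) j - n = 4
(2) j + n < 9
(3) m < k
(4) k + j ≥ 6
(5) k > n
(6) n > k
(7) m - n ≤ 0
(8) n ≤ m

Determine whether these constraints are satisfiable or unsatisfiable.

Constraints 3, 6, and 8 give n ≤ m, m < k, k < n. Chaining: n ≤ m < k < n, which forces n < n — impossible.

Unsatisfiable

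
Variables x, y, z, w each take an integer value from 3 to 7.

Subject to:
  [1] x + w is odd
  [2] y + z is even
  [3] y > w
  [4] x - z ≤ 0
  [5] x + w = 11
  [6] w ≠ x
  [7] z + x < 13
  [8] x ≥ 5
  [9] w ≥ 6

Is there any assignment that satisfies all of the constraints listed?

Satisfiable

One satisfying assignment is x = 5, y = 7, z = 5, w = 6.
For the less obvious constraints — constraint 4: x - z = 0; constraint 5: x + w = 11; constraint 7: z + x = 10 — and the others hold by inspection.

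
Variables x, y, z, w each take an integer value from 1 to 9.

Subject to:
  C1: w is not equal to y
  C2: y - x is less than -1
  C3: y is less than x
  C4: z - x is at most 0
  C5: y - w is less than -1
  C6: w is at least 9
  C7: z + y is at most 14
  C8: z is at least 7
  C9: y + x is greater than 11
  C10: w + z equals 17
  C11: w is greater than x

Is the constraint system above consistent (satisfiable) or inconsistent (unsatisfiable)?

One satisfying assignment is x = 8, y = 5, z = 8, w = 9.
For the less obvious constraints — constraint 2: y - x = -3; constraint 4: z - x = 0 — and the others hold by inspection.

Satisfiable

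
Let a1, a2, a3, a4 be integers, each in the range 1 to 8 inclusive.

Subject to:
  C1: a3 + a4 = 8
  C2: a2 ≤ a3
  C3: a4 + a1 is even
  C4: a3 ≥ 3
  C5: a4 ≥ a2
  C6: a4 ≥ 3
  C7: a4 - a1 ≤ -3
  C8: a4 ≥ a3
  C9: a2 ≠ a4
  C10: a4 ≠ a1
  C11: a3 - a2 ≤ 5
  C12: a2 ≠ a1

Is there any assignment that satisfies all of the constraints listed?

Satisfiable

One satisfying assignment is a1 = 8, a2 = 2, a3 = 4, a4 = 4.
For the less obvious constraints — constraint 1: a3 + a4 = 8; constraint 7: a4 - a1 = -4 — and the others hold by inspection.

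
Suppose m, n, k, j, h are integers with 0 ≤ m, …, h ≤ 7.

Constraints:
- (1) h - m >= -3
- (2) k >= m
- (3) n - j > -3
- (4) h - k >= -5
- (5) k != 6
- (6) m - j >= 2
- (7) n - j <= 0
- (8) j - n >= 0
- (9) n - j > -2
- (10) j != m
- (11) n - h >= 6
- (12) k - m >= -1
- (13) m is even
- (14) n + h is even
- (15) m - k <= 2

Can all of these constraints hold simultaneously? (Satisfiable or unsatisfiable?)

Constraints 4, 6, 7, 11, and 15 give h − k ≥ -5, k − m ≥ -2, m − j ≥ 2, j − n ≥ 0, n − h ≥ 6.
Adding all 5 inequalities: the left sides telescope to 0, and the right sides sum to (-5) + (-2) + 2 + 0 + 6 = 1. So 0 ≥ 1, which is false.

Unsatisfiable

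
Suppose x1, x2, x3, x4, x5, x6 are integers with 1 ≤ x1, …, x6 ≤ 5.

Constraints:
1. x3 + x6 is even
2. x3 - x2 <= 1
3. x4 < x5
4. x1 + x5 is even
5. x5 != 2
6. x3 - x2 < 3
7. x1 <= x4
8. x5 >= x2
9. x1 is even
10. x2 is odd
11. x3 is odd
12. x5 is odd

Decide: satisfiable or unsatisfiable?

Unsatisfiable

Constraint 9 makes x1 even and constraint 12 makes x5 odd, so x1 + x5 must be odd. Constraint 4 says x1 + x5 is even — contradiction.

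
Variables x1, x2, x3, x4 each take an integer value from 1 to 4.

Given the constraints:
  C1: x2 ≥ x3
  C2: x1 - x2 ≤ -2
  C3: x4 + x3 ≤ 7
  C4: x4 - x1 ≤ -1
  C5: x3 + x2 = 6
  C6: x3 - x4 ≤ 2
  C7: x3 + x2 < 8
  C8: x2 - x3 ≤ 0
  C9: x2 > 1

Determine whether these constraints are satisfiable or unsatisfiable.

Unsatisfiable

Constraints 2, 4, 6, and 8 give x3 − x2 ≥ 0, x2 − x1 ≥ 2, x1 − x4 ≥ 1, x4 − x3 ≥ -2.
Adding all 4 inequalities: the left sides telescope to 0, and the right sides sum to 0 + 2 + 1 + (-2) = 1. So 0 ≥ 1, which is false.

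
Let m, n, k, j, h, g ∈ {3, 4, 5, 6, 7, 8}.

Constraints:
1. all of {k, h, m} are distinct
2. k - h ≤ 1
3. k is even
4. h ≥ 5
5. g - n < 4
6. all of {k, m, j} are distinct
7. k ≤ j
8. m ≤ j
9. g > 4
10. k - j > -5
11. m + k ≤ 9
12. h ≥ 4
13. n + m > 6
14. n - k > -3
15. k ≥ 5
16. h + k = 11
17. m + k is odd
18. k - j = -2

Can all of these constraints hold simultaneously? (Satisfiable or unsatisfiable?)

Satisfiable

Take m = 3, n = 4, k = 6, j = 8, h = 5, g = 6. Then constraint 2: k - h = 1; constraint 5: g - n = 2, and every other listed constraint is also met.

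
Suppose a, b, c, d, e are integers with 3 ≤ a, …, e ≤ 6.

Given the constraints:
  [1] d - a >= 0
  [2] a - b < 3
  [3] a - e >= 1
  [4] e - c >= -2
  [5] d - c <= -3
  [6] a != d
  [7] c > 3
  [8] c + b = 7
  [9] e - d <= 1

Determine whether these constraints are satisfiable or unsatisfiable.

Constraints 1, 3, 4, and 5 give d − a ≥ 0, a − e ≥ 1, e − c ≥ -2, c − d ≥ 3.
Adding all 4 inequalities: the left sides telescope to 0, and the right sides sum to 0 + 1 + (-2) + 3 = 2. So 0 ≥ 2, which is false.

Unsatisfiable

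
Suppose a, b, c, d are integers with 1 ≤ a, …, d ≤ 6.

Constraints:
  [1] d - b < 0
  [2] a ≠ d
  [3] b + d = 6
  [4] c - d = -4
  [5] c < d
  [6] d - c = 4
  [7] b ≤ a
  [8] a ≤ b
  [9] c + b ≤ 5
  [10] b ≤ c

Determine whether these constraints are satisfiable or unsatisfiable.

Constraints 1, 5, and 10 give b ≤ c, c < d, d < b. Chaining: b ≤ c < d < b, which forces b < b — impossible.

Unsatisfiable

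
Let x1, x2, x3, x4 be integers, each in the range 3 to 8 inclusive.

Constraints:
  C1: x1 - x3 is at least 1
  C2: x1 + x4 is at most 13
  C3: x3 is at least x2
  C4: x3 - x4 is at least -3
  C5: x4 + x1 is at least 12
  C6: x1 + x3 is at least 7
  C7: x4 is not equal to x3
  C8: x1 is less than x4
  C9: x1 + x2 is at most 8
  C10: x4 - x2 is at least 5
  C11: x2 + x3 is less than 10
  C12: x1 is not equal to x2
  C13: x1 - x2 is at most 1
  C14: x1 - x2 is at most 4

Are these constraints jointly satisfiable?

Constraints 1, 4, 10, and 13 give x2 − x1 ≥ -1, x1 − x3 ≥ 1, x3 − x4 ≥ -3, x4 − x2 ≥ 5.
Adding all 4 inequalities: the left sides telescope to 0, and the right sides sum to (-1) + 1 + (-3) + 5 = 2. So 0 ≥ 2, which is false.

Unsatisfiable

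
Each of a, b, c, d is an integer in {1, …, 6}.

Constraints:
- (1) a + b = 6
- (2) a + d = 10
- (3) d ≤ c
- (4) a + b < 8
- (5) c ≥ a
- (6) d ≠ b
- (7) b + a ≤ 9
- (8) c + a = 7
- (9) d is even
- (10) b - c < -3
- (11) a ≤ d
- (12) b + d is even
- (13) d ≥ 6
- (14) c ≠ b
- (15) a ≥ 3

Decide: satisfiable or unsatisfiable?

Unsatisfiable

From constraints 3 and 13: c ≥ d ≥ 6. From constraint 15: a ≥ 3. Hence c + a ≥ 9. But constraint 8 requires c + a = 7, and 7 < 9. Contradiction.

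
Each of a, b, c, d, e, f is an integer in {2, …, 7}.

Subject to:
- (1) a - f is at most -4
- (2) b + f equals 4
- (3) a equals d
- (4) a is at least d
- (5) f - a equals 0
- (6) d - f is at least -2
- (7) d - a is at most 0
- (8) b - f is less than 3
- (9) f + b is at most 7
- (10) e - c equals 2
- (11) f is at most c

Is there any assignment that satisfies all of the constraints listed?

Constraints 1, 6, and 7 give f − a ≥ 4, a − d ≥ 0, d − f ≥ -2.
Adding all 3 inequalities: the left sides telescope to 0, and the right sides sum to 4 + 0 + (-2) = 2. So 0 ≥ 2, which is false.

Unsatisfiable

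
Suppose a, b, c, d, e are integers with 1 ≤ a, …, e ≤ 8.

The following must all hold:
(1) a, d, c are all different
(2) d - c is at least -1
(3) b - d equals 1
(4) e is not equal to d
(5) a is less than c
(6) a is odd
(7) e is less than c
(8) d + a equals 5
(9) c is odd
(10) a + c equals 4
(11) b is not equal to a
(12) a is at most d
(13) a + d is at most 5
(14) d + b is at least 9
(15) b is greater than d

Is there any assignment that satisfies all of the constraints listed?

One satisfying assignment is a = 1, b = 5, c = 3, d = 4, e = 1.
For the less obvious constraints — constraint 2: d - c = 1; constraint 3: b - d = 1; constraint 8: d + a = 5 — and the others hold by inspection.

Satisfiable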